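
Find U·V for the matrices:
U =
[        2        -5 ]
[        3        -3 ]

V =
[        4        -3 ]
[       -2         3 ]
UV =
[       18       -21 ]
[       18       -18 ]

Matrix multiplication: (UV)[i][j] = sum over k of U[i][k] * V[k][j].
  (UV)[0][0] = (2)*(4) + (-5)*(-2) = 18
  (UV)[0][1] = (2)*(-3) + (-5)*(3) = -21
  (UV)[1][0] = (3)*(4) + (-3)*(-2) = 18
  (UV)[1][1] = (3)*(-3) + (-3)*(3) = -18
UV =
[       18       -21 ]
[       18       -18 ]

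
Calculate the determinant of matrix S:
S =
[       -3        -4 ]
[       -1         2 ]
det(S) = -10

For a 2×2 matrix [[a, b], [c, d]], det = a*d - b*c.
det(S) = (-3)*(2) - (-4)*(-1) = -6 - 4 = -10.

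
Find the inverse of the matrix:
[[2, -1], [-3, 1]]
[[-1, -1], [-3, -2]]

For [[a,b],[c,d]], inverse = (1/det)·[[d,-b],[-c,a]]
det = 2·1 - -1·-3 = -1
Inverse = (1/-1)·[[1, 1], [3, 2]]
        = [[-1, -1], [-3, -2]]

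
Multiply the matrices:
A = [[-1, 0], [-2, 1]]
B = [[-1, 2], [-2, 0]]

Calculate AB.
[[1, -2], [0, -4]]

Each entry (i,j) of AB = sum over k of A[i][k]*B[k][j].
(AB)[0][0] = (-1)*(-1) + (0)*(-2) = 1
(AB)[0][1] = (-1)*(2) + (0)*(0) = -2
(AB)[1][0] = (-2)*(-1) + (1)*(-2) = 0
(AB)[1][1] = (-2)*(2) + (1)*(0) = -4
AB = [[1, -2], [0, -4]]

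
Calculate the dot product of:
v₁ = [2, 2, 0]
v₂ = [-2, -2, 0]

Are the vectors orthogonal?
-8, No

The dot product is the sum of products of corresponding components.
v₁·v₂ = (2)*(-2) + (2)*(-2) + (0)*(0) = -4 - 4 + 0 = -8.
Two vectors are orthogonal iff their dot product is 0; here the dot product is -8, so the vectors are not orthogonal.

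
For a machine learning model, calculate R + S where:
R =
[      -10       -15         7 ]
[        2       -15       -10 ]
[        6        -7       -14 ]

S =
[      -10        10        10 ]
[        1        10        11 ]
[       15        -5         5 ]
R + S =
[      -20        -5        17 ]
[        3        -5         1 ]
[       21       -12        -9 ]

Matrix addition is elementwise: (R+S)[i][j] = R[i][j] + S[i][j].
  (R+S)[0][0] = (-10) + (-10) = -20
  (R+S)[0][1] = (-15) + (10) = -5
  (R+S)[0][2] = (7) + (10) = 17
  (R+S)[1][0] = (2) + (1) = 3
  (R+S)[1][1] = (-15) + (10) = -5
  (R+S)[1][2] = (-10) + (11) = 1
  (R+S)[2][0] = (6) + (15) = 21
  (R+S)[2][1] = (-7) + (-5) = -12
  (R+S)[2][2] = (-14) + (5) = -9
R + S =
[      -20        -5        17 ]
[        3        -5         1 ]
[       21       -12        -9 ]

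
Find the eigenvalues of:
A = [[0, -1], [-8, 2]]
λ = -2, 4

Solve det(A - λI) = 0. For a 2×2 matrix this is λ² - (trace)λ + det = 0.
trace(A) = 0 + 2 = 2.
det(A) = (0)*(2) - (-1)*(-8) = 0 - 8 = -8.
Characteristic equation: λ² - (2)λ + (-8) = 0.
Discriminant: (2)² - 4*(-8) = 4 + 32 = 36.
Roots: λ = (2 ± √36) / 2 = -2, 4.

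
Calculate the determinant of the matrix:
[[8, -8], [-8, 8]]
0

For a 2×2 matrix [[a, b], [c, d]], det = ad - bc
det = (8)(8) - (-8)(-8) = 64 - 64 = 0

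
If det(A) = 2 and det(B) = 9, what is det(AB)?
18

Use the multiplicative property of determinants: det(AB) = det(A)*det(B).
det(AB) = (2)*(9) = 18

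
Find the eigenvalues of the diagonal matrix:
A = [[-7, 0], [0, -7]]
λ₁ = -7, λ₂ = -7

The characteristic polynomial of A is det(A - λI) = (-7 - λ)(-7 - λ) = 0.
The roots are λ = -7 and λ = -7, so the eigenvalues are the diagonal entries.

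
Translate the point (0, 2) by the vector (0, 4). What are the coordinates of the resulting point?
(0, 6)

Translation by (0, 4):
x' = 0 + 0 = 0
y' = 2 + 4 = 6
Homogeneous matrix: [[1, 0, 0], [0, 1, 4], [0, 0, 1]]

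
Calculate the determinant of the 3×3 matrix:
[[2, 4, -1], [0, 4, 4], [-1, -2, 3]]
20

Expansion along first row:
det = 2·det([[4,4],[-2,3]]) - 4·det([[0,4],[-1,3]]) + -1·det([[0,4],[-1,-2]])
    = 2·(4·3 - 4·-2) - 4·(0·3 - 4·-1) + -1·(0·-2 - 4·-1)
    = 2·20 - 4·4 + -1·4
    = 40 + -16 + -4 = 20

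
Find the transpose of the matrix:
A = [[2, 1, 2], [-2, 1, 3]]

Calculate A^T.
[[2, -2], [1, 1], [2, 3]]

The transpose sends entry (i,j) to (j,i); rows become columns.
Row 0 of A: [2, 1, 2] -> column 0 of A^T.
Row 1 of A: [-2, 1, 3] -> column 1 of A^T.
A^T = [[2, -2], [1, 1], [2, 3]]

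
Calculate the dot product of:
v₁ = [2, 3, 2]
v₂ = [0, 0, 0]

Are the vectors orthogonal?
0, Yes

The dot product is the sum of products of corresponding components.
v₁·v₂ = (2)*(0) + (3)*(0) + (2)*(0) = 0 + 0 + 0 = 0.
Two vectors are orthogonal iff their dot product is 0; here the dot product is 0, so the vectors are orthogonal.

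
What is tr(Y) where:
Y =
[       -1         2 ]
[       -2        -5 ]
tr(Y) = -1 - 5 = -6

The trace of a square matrix is the sum of its diagonal entries.
Diagonal entries of Y: Y[0][0] = -1, Y[1][1] = -5.
tr(Y) = -1 - 5 = -6.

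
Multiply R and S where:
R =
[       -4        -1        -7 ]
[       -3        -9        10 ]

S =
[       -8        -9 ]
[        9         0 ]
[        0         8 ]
RS =
[       23       -20 ]
[      -57       107 ]

Matrix multiplication: (RS)[i][j] = sum over k of R[i][k] * S[k][j].
  (RS)[0][0] = (-4)*(-8) + (-1)*(9) + (-7)*(0) = 23
  (RS)[0][1] = (-4)*(-9) + (-1)*(0) + (-7)*(8) = -20
  (RS)[1][0] = (-3)*(-8) + (-9)*(9) + (10)*(0) = -57
  (RS)[1][1] = (-3)*(-9) + (-9)*(0) + (10)*(8) = 107
RS =
[       23       -20 ]
[      -57       107 ]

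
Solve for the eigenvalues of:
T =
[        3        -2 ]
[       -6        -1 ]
λ = -3, 5

Solve det(T - λI) = 0. For a 2×2 matrix the characteristic equation is λ² - (trace)λ + det = 0.
trace(T) = a + d = 3 - 1 = 2.
det(T) = a*d - b*c = (3)*(-1) - (-2)*(-6) = -3 - 12 = -15.
Characteristic equation: λ² - (2)λ + (-15) = 0.
Discriminant = (2)² - 4*(-15) = 4 + 60 = 64.
λ = (2 ± √64) / 2 = (2 ± 8) / 2 = -3, 5.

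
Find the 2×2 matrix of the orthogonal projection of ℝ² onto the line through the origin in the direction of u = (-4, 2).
[[4/5, -2/5], [-2/5, 1/5]]

The orthogonal projection onto the line spanned by a nonzero vector u = (a, b) has matrix P = (u uᵀ) / (uᵀ u) = (1/(a² + b²)) · [[a², ab], [ab, b²]].
Here u = (-4, 2), so a² + b² = 16 + 4 = 20.
P = (1/20) · [[16, -8], [-8, 4]] = [[4/5, -2/5], [-2/5, 1/5]].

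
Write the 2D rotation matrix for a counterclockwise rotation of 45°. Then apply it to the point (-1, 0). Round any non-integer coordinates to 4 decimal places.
R = [[√2/2, -√2/2], [√2/2, √2/2]]; R·(-1, 0) = (-0.7071, -0.7071)

Rotation matrix formula: R(θ) = [[cos θ, -sin θ], [sin θ, cos θ]]
For θ = 45°:
cos(45°) = √2/2
sin(45°) = √2/2
R = [[√2/2, -√2/2], [√2/2, √2/2]]
Apply to (-1, 0): [√2/2·-1 + (-√2/2)·0, √2/2·-1 + √2/2·0] = (-0.7071, -0.7071)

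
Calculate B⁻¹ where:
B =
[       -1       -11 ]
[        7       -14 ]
det(B) = 91
B⁻¹ =
[    -2/13     11/91 ]
[    -1/13     -1/91 ]

For a 2×2 matrix B = [[a, b], [c, d]] with det(B) ≠ 0, B⁻¹ = (1/det(B)) * [[d, -b], [-c, a]].
det(B) = (-1)*(-14) - (-11)*(7) = 14 + 77 = 91.
B⁻¹ = (1/91) * [[-14, 11], [-7, -1]].
Dividing each entry by 91 and reducing:
B⁻¹ =
[    -2/13     11/91 ]
[    -1/13     -1/91 ]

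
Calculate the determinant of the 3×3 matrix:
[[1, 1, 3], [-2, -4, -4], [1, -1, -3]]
16

Expansion along first row:
det = 1·det([[-4,-4],[-1,-3]]) - 1·det([[-2,-4],[1,-3]]) + 3·det([[-2,-4],[1,-1]])
    = 1·(-4·-3 - -4·-1) - 1·(-2·-3 - -4·1) + 3·(-2·-1 - -4·1)
    = 1·8 - 1·10 + 3·6
    = 8 + -10 + 18 = 16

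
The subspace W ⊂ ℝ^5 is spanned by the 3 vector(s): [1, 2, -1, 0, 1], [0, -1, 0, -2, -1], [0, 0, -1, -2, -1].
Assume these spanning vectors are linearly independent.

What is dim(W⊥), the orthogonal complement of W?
dim(W⊥) = 2

For any subspace W of ℝ^n, dim(W) + dim(W⊥) = n (the whole-space dimension).
Here the given 3 vectors are linearly independent, so dim(W) = 3.
Thus dim(W⊥) = n - dim(W) = 5 - 3 = 2.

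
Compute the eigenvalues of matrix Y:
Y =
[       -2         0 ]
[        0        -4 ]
λ = -4, -2

Solve det(Y - λI) = 0. For a 2×2 matrix the characteristic equation is λ² - (trace)λ + det = 0.
trace(Y) = a + d = -2 - 4 = -6.
det(Y) = a*d - b*c = (-2)*(-4) - (0)*(0) = 8 - 0 = 8.
Characteristic equation: λ² - (-6)λ + (8) = 0.
Discriminant = (-6)² - 4*(8) = 36 - 32 = 4.
λ = (-6 ± √4) / 2 = (-6 ± 2) / 2 = -4, -2.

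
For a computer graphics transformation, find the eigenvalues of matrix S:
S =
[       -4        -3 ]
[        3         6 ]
λ = -3, 5

Solve det(S - λI) = 0. For a 2×2 matrix the characteristic equation is λ² - (trace)λ + det = 0.
trace(S) = a + d = -4 + 6 = 2.
det(S) = a*d - b*c = (-4)*(6) - (-3)*(3) = -24 + 9 = -15.
Characteristic equation: λ² - (2)λ + (-15) = 0.
Discriminant = (2)² - 4*(-15) = 4 + 60 = 64.
λ = (2 ± √64) / 2 = (2 ± 8) / 2 = -3, 5.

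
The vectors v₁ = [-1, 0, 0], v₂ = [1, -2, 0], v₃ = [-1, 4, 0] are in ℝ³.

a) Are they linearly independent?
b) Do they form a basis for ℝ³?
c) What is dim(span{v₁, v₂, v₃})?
Not independent, not a basis, dim(span) = 2

Check whether v₃ can be written as a linear combination of v₁ and v₂.
v₃ = (-1)·v₁ + (-2)·v₂ = [-1, 4, 0], so the three vectors are linearly dependent.
Thus they do not form a basis for ℝ³, and dim(span{v₁, v₂, v₃}) = 2 (spanned by v₁ and v₂).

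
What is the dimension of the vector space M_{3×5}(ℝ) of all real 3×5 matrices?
Dimension = 15

A real 3×5 matrix is determined by its 3·5 = 15 independent entries.
A standard basis is {E_ij : 1 ≤ i ≤ 3, 1 ≤ j ≤ 5}, where E_ij has a 1 in position (i, j) and 0 elsewhere — there are 15 such matrices, and they are linearly independent and span M_{3×5}(ℝ).
Therefore dim(M_{3×5}(ℝ)) = 15.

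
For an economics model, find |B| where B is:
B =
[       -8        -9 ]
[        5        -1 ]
det(B) = 53

For a 2×2 matrix [[a, b], [c, d]], det = a*d - b*c.
det(B) = (-8)*(-1) - (-9)*(5) = 8 + 45 = 53.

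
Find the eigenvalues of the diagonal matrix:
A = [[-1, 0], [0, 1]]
λ₁ = -1, λ₂ = 1

The characteristic polynomial of A is det(A - λI) = (-1 - λ)(1 - λ) = 0.
The roots are λ = -1 and λ = 1, so the eigenvalues are the diagonal entries.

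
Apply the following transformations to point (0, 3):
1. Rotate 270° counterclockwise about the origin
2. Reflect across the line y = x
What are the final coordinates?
(0, 3)

Step 1: Rotate 270° → (3, 0)
Step 2: Reflect across the line y = x → (0, 3)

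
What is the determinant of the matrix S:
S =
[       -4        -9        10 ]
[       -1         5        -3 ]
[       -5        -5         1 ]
det(S) = 196

Expand along row 0 (cofactor expansion): det(S) = a*(e*i - f*h) - b*(d*i - f*g) + c*(d*h - e*g), where the 3×3 is [[a, b, c], [d, e, f], [g, h, i]].
Minor M_00 = (5)*(1) - (-3)*(-5) = 5 - 15 = -10.
Minor M_01 = (-1)*(1) - (-3)*(-5) = -1 - 15 = -16.
Minor M_02 = (-1)*(-5) - (5)*(-5) = 5 + 25 = 30.
det(S) = (-4)*(-10) - (-9)*(-16) + (10)*(30) = 40 - 144 + 300 = 196.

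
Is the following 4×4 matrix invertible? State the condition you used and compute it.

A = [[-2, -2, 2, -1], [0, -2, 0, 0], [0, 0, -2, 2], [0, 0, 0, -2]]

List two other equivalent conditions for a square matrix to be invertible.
Yes, invertible; det(A) = 16 ≠ 0. Equivalent conditions: rank(A) = 4; Ax = 0 has only the trivial solution; 0 is not an eigenvalue; the columns of A are linearly independent.

To check invertibility, compute det(A).
The given matrix is triangular, so det(A) equals the product of its diagonal entries = 16 ≠ 0.
Since det(A) ≠ 0, A is invertible.
Equivalent conditions for a square matrix A to be invertible:
- rank(A) = 4 (full rank).
- The homogeneous system Ax = 0 has only the trivial solution x = 0.
- 0 is not an eigenvalue of A.
- The columns (equivalently rows) of A are linearly independent.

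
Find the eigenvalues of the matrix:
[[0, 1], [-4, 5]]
λ = 1 and λ = 4

Characteristic equation: det(A - λI) = 0
λ² - (trace)λ + (det) = 0
λ² - (5)λ + (4) = 0
λ² - 5λ + 4 = 0
Solving: λ = 1, 4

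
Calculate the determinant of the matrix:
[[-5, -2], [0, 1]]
-5

For a 2×2 matrix [[a, b], [c, d]], det = ad - bc
det = (-5)(1) - (-2)(0) = -5 - 0 = -5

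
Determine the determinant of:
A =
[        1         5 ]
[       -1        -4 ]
det(A) = 1

For a 2×2 matrix [[a, b], [c, d]], det = a*d - b*c.
det(A) = (1)*(-4) - (5)*(-1) = -4 + 5 = 1.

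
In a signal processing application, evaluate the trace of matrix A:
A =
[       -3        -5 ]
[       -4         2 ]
tr(A) = -3 + 2 = -1

The trace of a square matrix is the sum of its diagonal entries.
Diagonal entries of A: A[0][0] = -3, A[1][1] = 2.
tr(A) = -3 + 2 = -1.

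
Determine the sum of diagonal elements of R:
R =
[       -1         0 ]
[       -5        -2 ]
tr(R) = -1 - 2 = -3

The trace of a square matrix is the sum of its diagonal entries.
Diagonal entries of R: R[0][0] = -1, R[1][1] = -2.
tr(R) = -1 - 2 = -3.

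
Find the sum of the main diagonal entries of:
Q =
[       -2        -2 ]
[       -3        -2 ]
tr(Q) = -2 - 2 = -4

The trace of a square matrix is the sum of its diagonal entries.
Diagonal entries of Q: Q[0][0] = -2, Q[1][1] = -2.
tr(Q) = -2 - 2 = -4.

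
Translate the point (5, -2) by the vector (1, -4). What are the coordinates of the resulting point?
(6, -6)

Translation by (1, -4):
x' = 5 + 1 = 6
y' = -2 + -4 = -6
Homogeneous matrix: [[1, 0, 1], [0, 1, -4], [0, 0, 1]]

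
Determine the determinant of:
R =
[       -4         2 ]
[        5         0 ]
det(R) = -10

For a 2×2 matrix [[a, b], [c, d]], det = a*d - b*c.
det(R) = (-4)*(0) - (2)*(5) = 0 - 10 = -10.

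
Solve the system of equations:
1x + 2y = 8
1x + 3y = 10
x = 4, y = 2

Use elimination (row reduction):
Equation 1: 1x + 2y = 8.
Equation 2: 1x + 3y = 10.
Multiply Eq1 by 1 and Eq2 by 1: 1x + 2y = 8;  1x + 3y = 10.
Subtract: (1)y = 2, so y = 2.
Back-substitute into Eq1: 1x + 2*(2) = 8, so x = 4.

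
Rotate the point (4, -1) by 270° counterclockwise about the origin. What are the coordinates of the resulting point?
(-1, -4)

Rotation matrix R(θ) = [[cos θ, -sin θ], [sin θ, cos θ]]; for θ = 270°:
R = [[0, 1], [-1, 0]]
Result: R × [4, -1]ᵀ = [0·4 + (1)·-1, -1·4 + (0)·-1]ᵀ = (-1, -4)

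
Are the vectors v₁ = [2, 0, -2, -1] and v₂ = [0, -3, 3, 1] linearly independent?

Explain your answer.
Yes, linearly independent

Two vectors are linearly dependent iff one is a scalar multiple of the other.
No single scalar k satisfies v₂ = k·v₁ (the ratios of corresponding entries disagree), so v₁ and v₂ are linearly independent.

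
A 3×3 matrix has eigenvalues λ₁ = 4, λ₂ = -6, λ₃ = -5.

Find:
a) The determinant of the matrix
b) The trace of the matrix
det = 120, trace = -7

Two standard eigenvalue identities:
- det(A) equals the product of the eigenvalues (counted with multiplicity).
- trace(A) equals the sum of the eigenvalues.
det(A) = (4)*(-6)*(-5) = 120.
trace(A) = 4 - 6 - 5 = -7.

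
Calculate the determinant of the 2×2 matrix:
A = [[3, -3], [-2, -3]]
-15

For A = [[a, b], [c, d]], det(A) = a*d - b*c.
det(A) = (3)*(-3) - (-3)*(-2) = -9 - 6 = -15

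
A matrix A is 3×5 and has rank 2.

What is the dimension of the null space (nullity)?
3

The rank-nullity theorem for an m×n matrix states:
rank(A) + nullity(A) = n (the number of columns).
Here n = 5 and rank(A) = 2, so nullity(A) = 5 - 2 = 3.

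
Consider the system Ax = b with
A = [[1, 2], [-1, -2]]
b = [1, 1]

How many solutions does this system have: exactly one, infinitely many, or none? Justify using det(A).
No solution

det(A) = (1)*(-2) - (2)*(-1) = 0, so A is singular.
The column space of A is span(column 1) = span([1, -1]).
b = [1, 1] is not a scalar multiple of column 1, so b ∉ column space and the system is inconsistent — no solution.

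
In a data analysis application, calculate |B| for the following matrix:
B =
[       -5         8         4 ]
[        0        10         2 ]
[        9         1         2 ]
det(B) = -306

Expand along row 0 (cofactor expansion): det(B) = a*(e*i - f*h) - b*(d*i - f*g) + c*(d*h - e*g), where the 3×3 is [[a, b, c], [d, e, f], [g, h, i]].
Minor M_00 = (10)*(2) - (2)*(1) = 20 - 2 = 18.
Minor M_01 = (0)*(2) - (2)*(9) = 0 - 18 = -18.
Minor M_02 = (0)*(1) - (10)*(9) = 0 - 90 = -90.
det(B) = (-5)*(18) - (8)*(-18) + (4)*(-90) = -90 + 144 - 360 = -306.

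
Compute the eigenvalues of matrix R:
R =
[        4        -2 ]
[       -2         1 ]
λ = 0, 5

Solve det(R - λI) = 0. For a 2×2 matrix the characteristic equation is λ² - (trace)λ + det = 0.
trace(R) = a + d = 4 + 1 = 5.
det(R) = a*d - b*c = (4)*(1) - (-2)*(-2) = 4 - 4 = 0.
Characteristic equation: λ² - (5)λ + (0) = 0.
Discriminant = (5)² - 4*(0) = 25 - 0 = 25.
λ = (5 ± √25) / 2 = (5 ± 5) / 2 = 0, 5.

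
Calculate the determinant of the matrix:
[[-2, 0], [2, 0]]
0

For a 2×2 matrix [[a, b], [c, d]], det = ad - bc
det = (-2)(0) - (0)(2) = 0 - 0 = 0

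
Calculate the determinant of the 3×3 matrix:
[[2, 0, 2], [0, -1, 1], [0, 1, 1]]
-4

Expansion along first row:
det = 2·det([[-1,1],[1,1]]) - 0·det([[0,1],[0,1]]) + 2·det([[0,-1],[0,1]])
    = 2·(-1·1 - 1·1) - 0·(0·1 - 1·0) + 2·(0·1 - -1·0)
    = 2·-2 - 0·0 + 2·0
    = -4 + 0 + 0 = -4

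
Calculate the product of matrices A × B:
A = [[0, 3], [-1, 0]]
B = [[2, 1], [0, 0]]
[[0, 0], [-2, -1]]

Matrix multiplication:
C[0][0] = 0×2 + 3×0 = 0
C[0][1] = 0×1 + 3×0 = 0
C[1][0] = -1×2 + 0×0 = -2
C[1][1] = -1×1 + 0×0 = -1
Result: [[0, 0], [-2, -1]]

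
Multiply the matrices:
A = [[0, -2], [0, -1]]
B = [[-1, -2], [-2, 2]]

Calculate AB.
[[4, -4], [2, -2]]

Each entry (i,j) of AB = sum over k of A[i][k]*B[k][j].
(AB)[0][0] = (0)*(-1) + (-2)*(-2) = 4
(AB)[0][1] = (0)*(-2) + (-2)*(2) = -4
(AB)[1][0] = (0)*(-1) + (-1)*(-2) = 2
(AB)[1][1] = (0)*(-2) + (-1)*(2) = -2
AB = [[4, -4], [2, -2]]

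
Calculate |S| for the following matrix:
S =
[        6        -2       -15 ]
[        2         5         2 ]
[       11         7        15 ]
det(S) = 997

Expand along row 0 (cofactor expansion): det(S) = a*(e*i - f*h) - b*(d*i - f*g) + c*(d*h - e*g), where the 3×3 is [[a, b, c], [d, e, f], [g, h, i]].
Minor M_00 = (5)*(15) - (2)*(7) = 75 - 14 = 61.
Minor M_01 = (2)*(15) - (2)*(11) = 30 - 22 = 8.
Minor M_02 = (2)*(7) - (5)*(11) = 14 - 55 = -41.
det(S) = (6)*(61) - (-2)*(8) + (-15)*(-41) = 366 + 16 + 615 = 997.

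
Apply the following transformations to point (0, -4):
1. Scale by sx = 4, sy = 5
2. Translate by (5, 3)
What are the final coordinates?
(5, -17)

Step 1: Scale (0, -4) by (sx, sy) = (4, 5) → (0, -20)
Step 2: Translate by (5, 3) → (5, -17)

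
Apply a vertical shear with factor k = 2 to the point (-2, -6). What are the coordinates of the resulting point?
(-2, -10)

Shear matrix for vertical shear with factor k = 2:
[[1, 0], [2, 1]]
Result: (-2, -6) → (-2, -10)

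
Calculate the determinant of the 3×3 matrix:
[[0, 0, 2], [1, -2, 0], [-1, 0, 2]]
-4

Expansion along first row:
det = 0·det([[-2,0],[0,2]]) - 0·det([[1,0],[-1,2]]) + 2·det([[1,-2],[-1,0]])
    = 0·(-2·2 - 0·0) - 0·(1·2 - 0·-1) + 2·(1·0 - -2·-1)
    = 0·-4 - 0·2 + 2·-2
    = 0 + 0 + -4 = -4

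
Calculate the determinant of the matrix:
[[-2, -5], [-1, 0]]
-5

For a 2×2 matrix [[a, b], [c, d]], det = ad - bc
det = (-2)(0) - (-5)(-1) = 0 - 5 = -5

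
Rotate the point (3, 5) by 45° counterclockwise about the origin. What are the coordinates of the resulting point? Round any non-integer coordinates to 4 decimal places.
(-1.4142, 5.6569)

Rotation matrix R(θ) = [[cos θ, -sin θ], [sin θ, cos θ]]; for θ = 45°:
R = [[√2/2, -√2/2], [√2/2, √2/2]]
Result: R × [3, 5]ᵀ = [√2/2·3 + (-√2/2)·5, √2/2·3 + (√2/2)·5]ᵀ = (-1.4142, 5.6569)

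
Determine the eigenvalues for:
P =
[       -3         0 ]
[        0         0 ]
λ = -3, 0

Solve det(P - λI) = 0. For a 2×2 matrix the characteristic equation is λ² - (trace)λ + det = 0.
trace(P) = a + d = -3 + 0 = -3.
det(P) = a*d - b*c = (-3)*(0) - (0)*(0) = 0 - 0 = 0.
Characteristic equation: λ² - (-3)λ + (0) = 0.
Discriminant = (-3)² - 4*(0) = 9 - 0 = 9.
λ = (-3 ± √9) / 2 = (-3 ± 3) / 2 = -3, 0.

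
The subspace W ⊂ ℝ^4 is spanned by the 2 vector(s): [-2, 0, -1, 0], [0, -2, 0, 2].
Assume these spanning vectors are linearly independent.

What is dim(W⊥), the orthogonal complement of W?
dim(W⊥) = 2

For any subspace W of ℝ^n, dim(W) + dim(W⊥) = n (the whole-space dimension).
Here the given 2 vectors are linearly independent, so dim(W) = 2.
Thus dim(W⊥) = n - dim(W) = 4 - 2 = 2.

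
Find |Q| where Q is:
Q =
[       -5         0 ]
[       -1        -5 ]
det(Q) = 25

For a 2×2 matrix [[a, b], [c, d]], det = a*d - b*c.
det(Q) = (-5)*(-5) - (0)*(-1) = 25 - 0 = 25.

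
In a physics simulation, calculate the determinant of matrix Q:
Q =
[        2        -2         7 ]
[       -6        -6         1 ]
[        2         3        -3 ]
det(Q) = 20

Expand along row 0 (cofactor expansion): det(Q) = a*(e*i - f*h) - b*(d*i - f*g) + c*(d*h - e*g), where the 3×3 is [[a, b, c], [d, e, f], [g, h, i]].
Minor M_00 = (-6)*(-3) - (1)*(3) = 18 - 3 = 15.
Minor M_01 = (-6)*(-3) - (1)*(2) = 18 - 2 = 16.
Minor M_02 = (-6)*(3) - (-6)*(2) = -18 + 12 = -6.
det(Q) = (2)*(15) - (-2)*(16) + (7)*(-6) = 30 + 32 - 42 = 20.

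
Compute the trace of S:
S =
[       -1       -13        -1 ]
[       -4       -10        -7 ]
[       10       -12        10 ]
tr(S) = -1 - 10 + 10 = -1

The trace of a square matrix is the sum of its diagonal entries.
Diagonal entries of S: S[0][0] = -1, S[1][1] = -10, S[2][2] = 10.
tr(S) = -1 - 10 + 10 = -1.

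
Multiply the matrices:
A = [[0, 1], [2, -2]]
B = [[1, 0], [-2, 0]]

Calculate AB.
[[-2, 0], [6, 0]]

Each entry (i,j) of AB = sum over k of A[i][k]*B[k][j].
(AB)[0][0] = (0)*(1) + (1)*(-2) = -2
(AB)[0][1] = (0)*(0) + (1)*(0) = 0
(AB)[1][0] = (2)*(1) + (-2)*(-2) = 6
(AB)[1][1] = (2)*(0) + (-2)*(0) = 0
AB = [[-2, 0], [6, 0]]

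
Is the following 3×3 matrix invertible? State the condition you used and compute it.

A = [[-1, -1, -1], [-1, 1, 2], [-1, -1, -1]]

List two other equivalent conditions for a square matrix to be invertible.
No, not invertible; det(A) = 0 (two rows are equal, so the rows are linearly dependent). Equivalent conditions (failing for this A): rank(A) < 3; Ax = 0 has non-trivial solutions; 0 is an eigenvalue; the columns are linearly dependent.

To check invertibility, compute det(A).
In this matrix, row 0 and the last row are identical, so one row is a scalar multiple of another and the rows are linearly dependent.
A matrix with linearly dependent rows has det = 0 and is not invertible.
Equivalent failed conditions:
- rank(A) < 3.
- Ax = 0 has non-trivial solutions.
- 0 is an eigenvalue.
- The columns are linearly dependent.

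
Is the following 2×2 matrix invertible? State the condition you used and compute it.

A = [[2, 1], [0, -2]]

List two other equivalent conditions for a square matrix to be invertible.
Yes, invertible; det(A) = -4 ≠ 0. Equivalent conditions: rank(A) = 2; Ax = 0 has only the trivial solution; 0 is not an eigenvalue; the columns of A are linearly independent.

To check invertibility, compute det(A).
The given matrix is triangular, so det(A) equals the product of its diagonal entries = -4 ≠ 0.
Since det(A) ≠ 0, A is invertible.
Equivalent conditions for a square matrix A to be invertible:
- rank(A) = 2 (full rank).
- The homogeneous system Ax = 0 has only the trivial solution x = 0.
- 0 is not an eigenvalue of A.
- The columns (equivalently rows) of A are linearly independent.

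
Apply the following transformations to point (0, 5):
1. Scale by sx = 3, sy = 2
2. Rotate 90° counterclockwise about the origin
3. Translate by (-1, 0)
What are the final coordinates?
(-11, 0)

Step 1: Scale → (0, 10)
Step 2: Rotate 90° → (-10, 0)
Step 3: Translate → (-11, 0)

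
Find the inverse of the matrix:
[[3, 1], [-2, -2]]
[[1/2, 1/4], [-1/2, -3/4]]

For [[a,b],[c,d]], inverse = (1/det)·[[d,-b],[-c,a]]
det = 3·-2 - 1·-2 = -4
Inverse = (1/-4)·[[-2, -1], [2, 3]]
        = [[1/2, 1/4], [-1/2, -3/4]]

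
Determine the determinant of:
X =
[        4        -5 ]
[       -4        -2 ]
det(X) = -28

For a 2×2 matrix [[a, b], [c, d]], det = a*d - b*c.
det(X) = (4)*(-2) - (-5)*(-4) = -8 - 20 = -28.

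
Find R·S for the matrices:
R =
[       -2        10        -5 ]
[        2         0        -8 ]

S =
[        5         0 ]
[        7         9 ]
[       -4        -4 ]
RS =
[       80       110 ]
[       42        32 ]

Matrix multiplication: (RS)[i][j] = sum over k of R[i][k] * S[k][j].
  (RS)[0][0] = (-2)*(5) + (10)*(7) + (-5)*(-4) = 80
  (RS)[0][1] = (-2)*(0) + (10)*(9) + (-5)*(-4) = 110
  (RS)[1][0] = (2)*(5) + (0)*(7) + (-8)*(-4) = 42
  (RS)[1][1] = (2)*(0) + (0)*(9) + (-8)*(-4) = 32
RS =
[       80       110 ]
[       42        32 ]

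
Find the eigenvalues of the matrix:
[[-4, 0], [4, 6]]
λ = -4 and λ = 6

Characteristic equation: det(A - λI) = 0
λ² - (trace)λ + (det) = 0
λ² - (2)λ + (-24) = 0
λ² - 2λ - 24 = 0
Solving: λ = -4, 6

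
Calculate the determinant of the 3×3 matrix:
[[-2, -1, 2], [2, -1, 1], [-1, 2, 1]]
15

Expansion along first row:
det = -2·det([[-1,1],[2,1]]) - -1·det([[2,1],[-1,1]]) + 2·det([[2,-1],[-1,2]])
    = -2·(-1·1 - 1·2) - -1·(2·1 - 1·-1) + 2·(2·2 - -1·-1)
    = -2·-3 - -1·3 + 2·3
    = 6 + 3 + 6 = 15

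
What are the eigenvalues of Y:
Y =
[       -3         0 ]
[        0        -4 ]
λ = -4, -3

Solve det(Y - λI) = 0. For a 2×2 matrix the characteristic equation is λ² - (trace)λ + det = 0.
trace(Y) = a + d = -3 - 4 = -7.
det(Y) = a*d - b*c = (-3)*(-4) - (0)*(0) = 12 - 0 = 12.
Characteristic equation: λ² - (-7)λ + (12) = 0.
Discriminant = (-7)² - 4*(12) = 49 - 48 = 1.
λ = (-7 ± √1) / 2 = (-7 ± 1) / 2 = -4, -3.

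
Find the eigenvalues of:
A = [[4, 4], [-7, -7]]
λ = -3, 0

Solve det(A - λI) = 0. For a 2×2 matrix this is λ² - (trace)λ + det = 0.
trace(A) = 4 - 7 = -3.
det(A) = (4)*(-7) - (4)*(-7) = -28 + 28 = 0.
Characteristic equation: λ² - (-3)λ + (0) = 0.
Discriminant: (-3)² - 4*(0) = 9 - 0 = 9.
Roots: λ = (-3 ± √9) / 2 = -3, 0.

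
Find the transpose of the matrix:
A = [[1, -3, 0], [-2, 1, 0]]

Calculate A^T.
[[1, -2], [-3, 1], [0, 0]]

The transpose sends entry (i,j) to (j,i); rows become columns.
Row 0 of A: [1, -3, 0] -> column 0 of A^T.
Row 1 of A: [-2, 1, 0] -> column 1 of A^T.
A^T = [[1, -2], [-3, 1], [0, 0]]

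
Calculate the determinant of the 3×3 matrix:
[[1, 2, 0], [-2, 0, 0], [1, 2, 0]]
0

Expansion along first row:
det = 1·det([[0,0],[2,0]]) - 2·det([[-2,0],[1,0]]) + 0·det([[-2,0],[1,2]])
    = 1·(0·0 - 0·2) - 2·(-2·0 - 0·1) + 0·(-2·2 - 0·1)
    = 1·0 - 2·0 + 0·-4
    = 0 + 0 + 0 = 0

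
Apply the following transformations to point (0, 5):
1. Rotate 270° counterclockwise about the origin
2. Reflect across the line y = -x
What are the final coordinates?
(0, -5)

Step 1: Rotate 270° → (5, 0)
Step 2: Reflect across the line y = -x → (0, -5)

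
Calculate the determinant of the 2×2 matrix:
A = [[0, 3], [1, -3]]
-3

For A = [[a, b], [c, d]], det(A) = a*d - b*c.
det(A) = (0)*(-3) - (3)*(1) = 0 - 3 = -3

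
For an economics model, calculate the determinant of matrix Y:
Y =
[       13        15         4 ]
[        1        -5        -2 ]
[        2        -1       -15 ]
det(Y) = 1150

Expand along row 0 (cofactor expansion): det(Y) = a*(e*i - f*h) - b*(d*i - f*g) + c*(d*h - e*g), where the 3×3 is [[a, b, c], [d, e, f], [g, h, i]].
Minor M_00 = (-5)*(-15) - (-2)*(-1) = 75 - 2 = 73.
Minor M_01 = (1)*(-15) - (-2)*(2) = -15 + 4 = -11.
Minor M_02 = (1)*(-1) - (-5)*(2) = -1 + 10 = 9.
det(Y) = (13)*(73) - (15)*(-11) + (4)*(9) = 949 + 165 + 36 = 1150.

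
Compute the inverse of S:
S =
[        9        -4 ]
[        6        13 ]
det(S) = 141
S⁻¹ =
[   13/141     4/141 ]
[    -2/47      3/47 ]

For a 2×2 matrix S = [[a, b], [c, d]] with det(S) ≠ 0, S⁻¹ = (1/det(S)) * [[d, -b], [-c, a]].
det(S) = (9)*(13) - (-4)*(6) = 117 + 24 = 141.
S⁻¹ = (1/141) * [[13, 4], [-6, 9]].
Dividing each entry by 141 and reducing:
S⁻¹ =
[   13/141     4/141 ]
[    -2/47      3/47 ]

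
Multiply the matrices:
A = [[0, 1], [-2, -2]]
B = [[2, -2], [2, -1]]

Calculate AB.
[[2, -1], [-8, 6]]

Each entry (i,j) of AB = sum over k of A[i][k]*B[k][j].
(AB)[0][0] = (0)*(2) + (1)*(2) = 2
(AB)[0][1] = (0)*(-2) + (1)*(-1) = -1
(AB)[1][0] = (-2)*(2) + (-2)*(2) = -8
(AB)[1][1] = (-2)*(-2) + (-2)*(-1) = 6
AB = [[2, -1], [-8, 6]]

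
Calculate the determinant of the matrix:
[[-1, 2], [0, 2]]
-2

For a 2×2 matrix [[a, b], [c, d]], det = ad - bc
det = (-1)(2) - (2)(0) = -2 - 0 = -2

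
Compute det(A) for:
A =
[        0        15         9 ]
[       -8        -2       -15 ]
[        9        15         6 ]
det(A) = -2223

Expand along row 0 (cofactor expansion): det(A) = a*(e*i - f*h) - b*(d*i - f*g) + c*(d*h - e*g), where the 3×3 is [[a, b, c], [d, e, f], [g, h, i]].
Minor M_00 = (-2)*(6) - (-15)*(15) = -12 + 225 = 213.
Minor M_01 = (-8)*(6) - (-15)*(9) = -48 + 135 = 87.
Minor M_02 = (-8)*(15) - (-2)*(9) = -120 + 18 = -102.
det(A) = (0)*(213) - (15)*(87) + (9)*(-102) = 0 - 1305 - 918 = -2223.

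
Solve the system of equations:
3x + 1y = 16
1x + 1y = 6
x = 5, y = 1

Use elimination (row reduction):
Equation 1: 3x + 1y = 16.
Equation 2: 1x + 1y = 6.
Multiply Eq1 by 1 and Eq2 by 3: 3x + 1y = 16;  3x + 3y = 18.
Subtract: (2)y = 2, so y = 1.
Back-substitute into Eq1: 3x + 1*(1) = 16, so x = 5.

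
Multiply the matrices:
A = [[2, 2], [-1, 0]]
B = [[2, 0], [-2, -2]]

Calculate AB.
[[0, -4], [-2, 0]]

Each entry (i,j) of AB = sum over k of A[i][k]*B[k][j].
(AB)[0][0] = (2)*(2) + (2)*(-2) = 0
(AB)[0][1] = (2)*(0) + (2)*(-2) = -4
(AB)[1][0] = (-1)*(2) + (0)*(-2) = -2
(AB)[1][1] = (-1)*(0) + (0)*(-2) = 0
AB = [[0, -4], [-2, 0]]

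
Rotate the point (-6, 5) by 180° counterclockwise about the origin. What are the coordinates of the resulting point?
(6, -5)

Rotation matrix R(θ) = [[cos θ, -sin θ], [sin θ, cos θ]]; for θ = 180°:
R = [[-1, 0], [0, -1]]
Result: R × [-6, 5]ᵀ = [-1·-6 + (0)·5, 0·-6 + (-1)·5]ᵀ = (6, -5)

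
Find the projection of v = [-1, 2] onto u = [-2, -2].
[1/2, 1/2]

The projection of v onto u is proj_u(v) = ((v·u) / (u·u)) · u.
v·u = (-1)*(-2) + (2)*(-2) = -2.
u·u = (-2)*(-2) + (-2)*(-2) = 8.
coefficient = -2 / 8 = -1/4.
proj_u(v) = -1/4 · [-2, -2] = [1/2, 1/2].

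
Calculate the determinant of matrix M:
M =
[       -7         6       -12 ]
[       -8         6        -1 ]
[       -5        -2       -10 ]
det(M) = -568

Expand along row 0 (cofactor expansion): det(M) = a*(e*i - f*h) - b*(d*i - f*g) + c*(d*h - e*g), where the 3×3 is [[a, b, c], [d, e, f], [g, h, i]].
Minor M_00 = (6)*(-10) - (-1)*(-2) = -60 - 2 = -62.
Minor M_01 = (-8)*(-10) - (-1)*(-5) = 80 - 5 = 75.
Minor M_02 = (-8)*(-2) - (6)*(-5) = 16 + 30 = 46.
det(M) = (-7)*(-62) - (6)*(75) + (-12)*(46) = 434 - 450 - 552 = -568.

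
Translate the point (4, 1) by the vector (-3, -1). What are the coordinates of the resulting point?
(1, 0)

Translation by (-3, -1):
x' = 4 + -3 = 1
y' = 1 + -1 = 0
Homogeneous matrix: [[1, 0, -3], [0, 1, -1], [0, 0, 1]]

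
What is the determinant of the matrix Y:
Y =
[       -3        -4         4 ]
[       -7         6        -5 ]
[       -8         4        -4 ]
det(Y) = 44

Expand along row 0 (cofactor expansion): det(Y) = a*(e*i - f*h) - b*(d*i - f*g) + c*(d*h - e*g), where the 3×3 is [[a, b, c], [d, e, f], [g, h, i]].
Minor M_00 = (6)*(-4) - (-5)*(4) = -24 + 20 = -4.
Minor M_01 = (-7)*(-4) - (-5)*(-8) = 28 - 40 = -12.
Minor M_02 = (-7)*(4) - (6)*(-8) = -28 + 48 = 20.
det(Y) = (-3)*(-4) - (-4)*(-12) + (4)*(20) = 12 - 48 + 80 = 44.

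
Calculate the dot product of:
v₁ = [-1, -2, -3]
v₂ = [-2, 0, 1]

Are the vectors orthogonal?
-1, No

The dot product is the sum of products of corresponding components.
v₁·v₂ = (-1)*(-2) + (-2)*(0) + (-3)*(1) = 2 + 0 - 3 = -1.
Two vectors are orthogonal iff their dot product is 0; here the dot product is -1, so the vectors are not orthogonal.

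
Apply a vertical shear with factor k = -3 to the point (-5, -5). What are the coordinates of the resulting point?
(-5, 10)

Shear matrix for vertical shear with factor k = -3:
[[1, 0], [-3, 1]]
Result: (-5, -5) → (-5, 10)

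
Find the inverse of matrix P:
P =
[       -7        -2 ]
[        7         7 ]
det(P) = -35
P⁻¹ =
[     -1/5     -2/35 ]
[      1/5       1/5 ]

For a 2×2 matrix P = [[a, b], [c, d]] with det(P) ≠ 0, P⁻¹ = (1/det(P)) * [[d, -b], [-c, a]].
det(P) = (-7)*(7) - (-2)*(7) = -49 + 14 = -35.
P⁻¹ = (1/-35) * [[7, 2], [-7, -7]].
Dividing each entry by -35 and reducing:
P⁻¹ =
[     -1/5     -2/35 ]
[      1/5       1/5 ]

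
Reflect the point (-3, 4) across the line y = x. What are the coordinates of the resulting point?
(4, -3)

Reflection across line y = x: (-3, 4) → (4, -3)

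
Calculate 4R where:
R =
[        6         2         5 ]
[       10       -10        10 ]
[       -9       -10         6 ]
4R =
[       24         8        20 ]
[       40       -40        40 ]
[      -36       -40        24 ]

Scalar multiplication is elementwise: (4R)[i][j] = 4 * R[i][j].
  (4R)[0][0] = 4 * (6) = 24
  (4R)[0][1] = 4 * (2) = 8
  (4R)[0][2] = 4 * (5) = 20
  (4R)[1][0] = 4 * (10) = 40
  (4R)[1][1] = 4 * (-10) = -40
  (4R)[1][2] = 4 * (10) = 40
  (4R)[2][0] = 4 * (-9) = -36
  (4R)[2][1] = 4 * (-10) = -40
  (4R)[2][2] = 4 * (6) = 24
4R =
[       24         8        20 ]
[       40       -40        40 ]
[      -36       -40        24 ]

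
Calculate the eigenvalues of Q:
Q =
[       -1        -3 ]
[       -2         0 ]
λ = -3, 2

Solve det(Q - λI) = 0. For a 2×2 matrix the characteristic equation is λ² - (trace)λ + det = 0.
trace(Q) = a + d = -1 + 0 = -1.
det(Q) = a*d - b*c = (-1)*(0) - (-3)*(-2) = 0 - 6 = -6.
Characteristic equation: λ² - (-1)λ + (-6) = 0.
Discriminant = (-1)² - 4*(-6) = 1 + 24 = 25.
λ = (-1 ± √25) / 2 = (-1 ± 5) / 2 = -3, 2.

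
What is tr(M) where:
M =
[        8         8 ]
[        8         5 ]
tr(M) = 8 + 5 = 13

The trace of a square matrix is the sum of its diagonal entries.
Diagonal entries of M: M[0][0] = 8, M[1][1] = 5.
tr(M) = 8 + 5 = 13.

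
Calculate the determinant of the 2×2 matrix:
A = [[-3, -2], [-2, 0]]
-4

For A = [[a, b], [c, d]], det(A) = a*d - b*c.
det(A) = (-3)*(0) - (-2)*(-2) = 0 - 4 = -4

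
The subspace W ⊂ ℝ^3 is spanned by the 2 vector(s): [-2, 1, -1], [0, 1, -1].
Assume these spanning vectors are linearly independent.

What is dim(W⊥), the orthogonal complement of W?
dim(W⊥) = 1

For any subspace W of ℝ^n, dim(W) + dim(W⊥) = n (the whole-space dimension).
Here the given 2 vectors are linearly independent, so dim(W) = 2.
Thus dim(W⊥) = n - dim(W) = 3 - 2 = 1.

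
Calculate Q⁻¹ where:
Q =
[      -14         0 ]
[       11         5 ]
det(Q) = -70
Q⁻¹ =
[    -1/14         0 ]
[    11/70       1/5 ]

For a 2×2 matrix Q = [[a, b], [c, d]] with det(Q) ≠ 0, Q⁻¹ = (1/det(Q)) * [[d, -b], [-c, a]].
det(Q) = (-14)*(5) - (0)*(11) = -70 - 0 = -70.
Q⁻¹ = (1/-70) * [[5, 0], [-11, -14]].
Dividing each entry by -70 and reducing:
Q⁻¹ =
[    -1/14         0 ]
[    11/70       1/5 ]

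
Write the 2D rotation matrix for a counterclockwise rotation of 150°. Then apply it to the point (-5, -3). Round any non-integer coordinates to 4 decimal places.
R = [[-√3/2, -1/2], [1/2, -√3/2]]; R·(-5, -3) = (5.8301, 0.0981)

Rotation matrix formula: R(θ) = [[cos θ, -sin θ], [sin θ, cos θ]]
For θ = 150°:
cos(150°) = -√3/2
sin(150°) = 1/2
R = [[-√3/2, -1/2], [1/2, -√3/2]]
Apply to (-5, -3): [-√3/2·-5 + (-1/2)·-3, 1/2·-5 + -√3/2·-3] = (5.8301, 0.0981)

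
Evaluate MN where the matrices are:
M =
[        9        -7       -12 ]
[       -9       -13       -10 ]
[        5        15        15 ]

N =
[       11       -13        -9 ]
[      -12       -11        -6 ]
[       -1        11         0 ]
MN =
[      195      -172       -39 ]
[       67       150       159 ]
[     -140       -65      -135 ]

Matrix multiplication: (MN)[i][j] = sum over k of M[i][k] * N[k][j].
  (MN)[0][0] = (9)*(11) + (-7)*(-12) + (-12)*(-1) = 195
  (MN)[0][1] = (9)*(-13) + (-7)*(-11) + (-12)*(11) = -172
  (MN)[0][2] = (9)*(-9) + (-7)*(-6) + (-12)*(0) = -39
  (MN)[1][0] = (-9)*(11) + (-13)*(-12) + (-10)*(-1) = 67
  (MN)[1][1] = (-9)*(-13) + (-13)*(-11) + (-10)*(11) = 150
  (MN)[1][2] = (-9)*(-9) + (-13)*(-6) + (-10)*(0) = 159
  (MN)[2][0] = (5)*(11) + (15)*(-12) + (15)*(-1) = -140
  (MN)[2][1] = (5)*(-13) + (15)*(-11) + (15)*(11) = -65
  (MN)[2][2] = (5)*(-9) + (15)*(-6) + (15)*(0) = -135
MN =
[      195      -172       -39 ]
[       67       150       159 ]
[     -140       -65      -135 ]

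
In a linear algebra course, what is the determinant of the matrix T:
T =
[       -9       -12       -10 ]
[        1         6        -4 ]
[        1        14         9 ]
det(T) = -914

Expand along row 0 (cofactor expansion): det(T) = a*(e*i - f*h) - b*(d*i - f*g) + c*(d*h - e*g), where the 3×3 is [[a, b, c], [d, e, f], [g, h, i]].
Minor M_00 = (6)*(9) - (-4)*(14) = 54 + 56 = 110.
Minor M_01 = (1)*(9) - (-4)*(1) = 9 + 4 = 13.
Minor M_02 = (1)*(14) - (6)*(1) = 14 - 6 = 8.
det(T) = (-9)*(110) - (-12)*(13) + (-10)*(8) = -990 + 156 - 80 = -914.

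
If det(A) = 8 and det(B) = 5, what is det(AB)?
40

Use the multiplicative property of determinants: det(AB) = det(A)*det(B).
det(AB) = (8)*(5) = 40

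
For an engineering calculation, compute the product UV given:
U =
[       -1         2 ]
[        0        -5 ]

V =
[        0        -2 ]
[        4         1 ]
UV =
[        8         4 ]
[      -20        -5 ]

Matrix multiplication: (UV)[i][j] = sum over k of U[i][k] * V[k][j].
  (UV)[0][0] = (-1)*(0) + (2)*(4) = 8
  (UV)[0][1] = (-1)*(-2) + (2)*(1) = 4
  (UV)[1][0] = (0)*(0) + (-5)*(4) = -20
  (UV)[1][1] = (0)*(-2) + (-5)*(1) = -5
UV =
[        8         4 ]
[      -20        -5 ]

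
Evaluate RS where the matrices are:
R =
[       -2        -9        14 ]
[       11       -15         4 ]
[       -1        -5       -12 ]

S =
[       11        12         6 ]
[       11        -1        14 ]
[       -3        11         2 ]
RS =
[     -163       139      -110 ]
[      -56       191      -136 ]
[      -30      -139      -100 ]

Matrix multiplication: (RS)[i][j] = sum over k of R[i][k] * S[k][j].
  (RS)[0][0] = (-2)*(11) + (-9)*(11) + (14)*(-3) = -163
  (RS)[0][1] = (-2)*(12) + (-9)*(-1) + (14)*(11) = 139
  (RS)[0][2] = (-2)*(6) + (-9)*(14) + (14)*(2) = -110
  (RS)[1][0] = (11)*(11) + (-15)*(11) + (4)*(-3) = -56
  (RS)[1][1] = (11)*(12) + (-15)*(-1) + (4)*(11) = 191
  (RS)[1][2] = (11)*(6) + (-15)*(14) + (4)*(2) = -136
  (RS)[2][0] = (-1)*(11) + (-5)*(11) + (-12)*(-3) = -30
  (RS)[2][1] = (-1)*(12) + (-5)*(-1) + (-12)*(11) = -139
  (RS)[2][2] = (-1)*(6) + (-5)*(14) + (-12)*(2) = -100
RS =
[     -163       139      -110 ]
[      -56       191      -136 ]
[      -30      -139      -100 ]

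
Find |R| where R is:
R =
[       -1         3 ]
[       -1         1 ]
det(R) = 2

For a 2×2 matrix [[a, b], [c, d]], det = a*d - b*c.
det(R) = (-1)*(1) - (3)*(-1) = -1 + 3 = 2.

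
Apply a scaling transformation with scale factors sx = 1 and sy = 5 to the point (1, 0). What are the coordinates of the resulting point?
(1, 0)

Scaling matrix:
[[1, 0], [0, 5]]
Result: (1 × 1, 0 × 5) = (1, 0)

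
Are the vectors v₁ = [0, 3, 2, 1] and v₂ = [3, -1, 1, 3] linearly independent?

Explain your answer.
Yes, linearly independent

Two vectors are linearly dependent iff one is a scalar multiple of the other.
No single scalar k satisfies v₂ = k·v₁ (the ratios of corresponding entries disagree), so v₁ and v₂ are linearly independent.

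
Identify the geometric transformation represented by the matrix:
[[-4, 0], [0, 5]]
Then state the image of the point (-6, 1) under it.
non-uniform scaling by (-4, 5); image of (-6, 1) is (24, 5)

This is diagonal with distinct entries, so it scales the x-axis by -4 and the y-axis by 5.
The matrix [[-4, 0], [0, 5]] represents: non-uniform scaling by (-4, 5).
Applying it to (-6, 1): [-4·-6 + 0·1, 0·-6 + 5·1] = (24, 5).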